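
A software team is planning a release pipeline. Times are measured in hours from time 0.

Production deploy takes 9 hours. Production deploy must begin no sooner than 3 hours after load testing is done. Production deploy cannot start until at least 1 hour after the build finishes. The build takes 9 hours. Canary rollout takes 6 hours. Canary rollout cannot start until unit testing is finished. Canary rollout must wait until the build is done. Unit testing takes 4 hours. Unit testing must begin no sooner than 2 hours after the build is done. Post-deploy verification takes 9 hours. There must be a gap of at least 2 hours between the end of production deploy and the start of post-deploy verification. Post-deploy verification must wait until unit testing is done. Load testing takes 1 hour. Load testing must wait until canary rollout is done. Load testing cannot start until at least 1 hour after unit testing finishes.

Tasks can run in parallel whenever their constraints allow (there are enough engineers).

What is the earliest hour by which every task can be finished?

The build can start immediately at hour 0; it finishes at hour 9.
Unit testing waits on the build (finishes hour 9, plus 2-hour gap → hour 11), so it starts at hour 11 and finishes at 11 + 4 = hour 15.
Canary rollout has to wait for unit testing (finishes hour 15); the build (finishes hour 9). The latest of these is hour 15, so canary rollout runs hour 15 to 15 + 6 = hour 21.
Load testing needs all of canary rollout (finishes hour 21); unit testing (finishes hour 15, plus 1-hour gap → hour 16). That puts its earliest start at hour 21; it finishes at 21 + 1 = hour 22.
Production deploy needs all of load testing (finishes hour 22, plus 3-hour gap → hour 25); the build (finishes hour 9, plus 1-hour gap → hour 10). That puts its earliest start at hour 25; it finishes at 25 + 9 = hour 34.
For post-deploy verification: production deploy (finishes hour 34, plus 2-hour gap → hour 36); unit testing (finishes hour 15). Taking the maximum gives a start of hour 36, and it finishes at 36 + 9 = hour 45.
All tasks are finished once the last one completes. Finish times: The build at 9, Unit testing at 15, Canary rollout at 21, Load testing at 22, Production deploy at 34, Post-deploy verification at 45. The latest is hour 45.

45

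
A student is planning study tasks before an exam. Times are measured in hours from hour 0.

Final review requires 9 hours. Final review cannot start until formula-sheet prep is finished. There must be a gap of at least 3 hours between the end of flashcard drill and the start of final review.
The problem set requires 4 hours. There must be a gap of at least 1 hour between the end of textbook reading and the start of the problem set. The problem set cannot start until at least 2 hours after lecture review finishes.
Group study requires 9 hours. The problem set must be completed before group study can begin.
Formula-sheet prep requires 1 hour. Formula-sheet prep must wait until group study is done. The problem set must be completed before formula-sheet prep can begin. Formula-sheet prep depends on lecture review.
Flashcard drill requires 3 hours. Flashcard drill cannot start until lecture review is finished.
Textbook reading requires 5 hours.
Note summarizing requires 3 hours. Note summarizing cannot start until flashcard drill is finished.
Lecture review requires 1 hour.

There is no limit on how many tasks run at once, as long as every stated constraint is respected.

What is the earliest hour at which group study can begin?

10

Lecture review can start immediately at hour 0; it finishes at hour 1.
Textbook reading can start immediately at hour 0; it finishes at hour 5.
The problem set needs all of textbook reading (finishes hour 5, plus 1-hour gap → hour 6); lecture review (finishes hour 1, plus 2-hour gap → hour 3). That puts its earliest start at hour 6; it finishes at 6 + 4 = hour 10.
Group study waits on the problem set (finishes hour 10), so the earliest it can start is hour 10.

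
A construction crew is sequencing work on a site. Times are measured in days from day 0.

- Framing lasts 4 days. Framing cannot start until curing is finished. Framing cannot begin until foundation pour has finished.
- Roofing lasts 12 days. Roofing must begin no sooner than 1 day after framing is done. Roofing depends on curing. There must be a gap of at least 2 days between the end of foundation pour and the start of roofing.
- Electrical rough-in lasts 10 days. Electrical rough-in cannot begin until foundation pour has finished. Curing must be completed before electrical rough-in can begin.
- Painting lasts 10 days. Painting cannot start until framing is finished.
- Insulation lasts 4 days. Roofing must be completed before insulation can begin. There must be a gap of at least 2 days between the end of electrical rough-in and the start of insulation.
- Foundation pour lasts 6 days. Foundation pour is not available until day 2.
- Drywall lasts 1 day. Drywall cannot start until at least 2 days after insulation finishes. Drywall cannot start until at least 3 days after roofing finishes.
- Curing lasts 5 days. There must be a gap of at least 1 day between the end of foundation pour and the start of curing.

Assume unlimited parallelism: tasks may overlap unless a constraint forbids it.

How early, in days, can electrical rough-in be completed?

24

After its own release at day 2, foundation pour can start at day 2 and finishes at day 8.
After foundation pour (finishes day 8, plus 1-day gap → day 9), curing can start at day 9 and finishes at day 14.
Electrical rough-in has to wait for foundation pour (finishes day 8); curing (finishes day 14). The latest of these is day 14, so electrical rough-in runs day 14 to 14 + 10 = day 24.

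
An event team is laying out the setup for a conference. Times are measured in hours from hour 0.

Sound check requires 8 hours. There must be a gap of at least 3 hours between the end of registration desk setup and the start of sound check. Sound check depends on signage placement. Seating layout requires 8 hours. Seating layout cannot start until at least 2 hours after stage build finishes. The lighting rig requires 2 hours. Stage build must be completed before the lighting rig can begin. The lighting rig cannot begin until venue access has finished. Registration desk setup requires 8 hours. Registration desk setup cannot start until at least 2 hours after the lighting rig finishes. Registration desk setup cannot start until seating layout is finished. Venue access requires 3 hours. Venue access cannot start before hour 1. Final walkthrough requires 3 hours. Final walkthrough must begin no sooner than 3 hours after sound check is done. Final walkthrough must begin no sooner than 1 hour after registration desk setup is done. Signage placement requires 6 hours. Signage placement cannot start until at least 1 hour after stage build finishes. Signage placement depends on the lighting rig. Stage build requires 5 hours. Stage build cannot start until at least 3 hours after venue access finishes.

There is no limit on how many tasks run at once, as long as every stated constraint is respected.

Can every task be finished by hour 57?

After its own release at hour 1, venue access can start at hour 1 and finishes at hour 4.
Stage build cannot begin until venue access (finishes hour 4, plus 3-hour gap → hour 7). It runs from hour 7 to 7 + 5 = hour 12.
Seating layout waits on stage build (finishes hour 12, plus 2-hour gap → hour 14), so it starts at hour 14 and finishes at 14 + 8 = hour 22.
For the lighting rig: stage build (finishes hour 12); venue access (finishes hour 4). Taking the maximum gives a start of hour 12, and it finishes at 12 + 2 = hour 14.
Signage placement has to wait for stage build (finishes hour 12, plus 1-hour gap → hour 13); the lighting rig (finishes hour 14). The latest of these is hour 14, so signage placement runs hour 14 to 14 + 6 = hour 20.
Registration desk setup cannot start until the lighting rig (finishes hour 14, plus 2-hour gap → hour 16); seating layout (finishes hour 22). The controlling bound is hour 22, so registration desk setup finishes at 22 + 8 = hour 30.
Sound check cannot start until registration desk setup (finishes hour 30, plus 3-hour gap → hour 33); signage placement (finishes hour 20). The controlling bound is hour 33, so sound check finishes at 33 + 8 = hour 41.
Final walkthrough cannot start until sound check (finishes hour 41, plus 3-hour gap → hour 44); registration desk setup (finishes hour 30, plus 1-hour gap → hour 31). The controlling bound is hour 44, so final walkthrough finishes at 44 + 3 = hour 47.
Every task is finished by hour 47, which is no later than the deadline of 57, so the schedule is feasible.

Yes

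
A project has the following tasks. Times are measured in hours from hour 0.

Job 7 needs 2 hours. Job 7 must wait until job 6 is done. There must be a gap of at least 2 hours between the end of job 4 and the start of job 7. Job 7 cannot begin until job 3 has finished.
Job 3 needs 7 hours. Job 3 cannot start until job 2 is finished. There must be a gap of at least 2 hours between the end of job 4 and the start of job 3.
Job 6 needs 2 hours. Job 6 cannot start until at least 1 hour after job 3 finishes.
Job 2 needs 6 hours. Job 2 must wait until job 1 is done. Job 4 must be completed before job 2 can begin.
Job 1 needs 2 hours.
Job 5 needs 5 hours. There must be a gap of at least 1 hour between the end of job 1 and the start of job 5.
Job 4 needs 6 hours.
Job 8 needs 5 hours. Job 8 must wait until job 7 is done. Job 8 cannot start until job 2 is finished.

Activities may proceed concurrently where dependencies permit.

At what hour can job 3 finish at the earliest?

19

Job 4 has no prerequisites, so it starts at hour 0 and finishes at hour 6.
Job 1 can start immediately at hour 0; it finishes at hour 2.
Job 2 has to wait for job 1 (finishes hour 2); job 4 (finishes hour 6). The latest of these is hour 6, so job 2 runs hour 6 to 6 + 6 = hour 12.
Job 3 has to wait for job 2 (finishes hour 12); job 4 (finishes hour 6, plus 2-hour gap → hour 8). The latest of these is hour 12, so job 3 runs hour 12 to 12 + 7 = hour 19.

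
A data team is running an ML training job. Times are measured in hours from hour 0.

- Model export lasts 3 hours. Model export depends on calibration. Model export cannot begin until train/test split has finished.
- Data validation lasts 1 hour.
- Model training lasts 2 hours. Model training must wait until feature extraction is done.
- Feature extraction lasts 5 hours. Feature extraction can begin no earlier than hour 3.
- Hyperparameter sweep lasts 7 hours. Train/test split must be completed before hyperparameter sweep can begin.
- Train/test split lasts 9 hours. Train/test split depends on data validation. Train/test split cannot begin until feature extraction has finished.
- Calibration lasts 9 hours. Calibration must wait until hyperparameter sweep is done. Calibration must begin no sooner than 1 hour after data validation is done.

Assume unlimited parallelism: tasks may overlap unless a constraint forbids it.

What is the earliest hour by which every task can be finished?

36

After its own release at hour 3, feature extraction can start at hour 3 and finishes at hour 8.
Model training cannot begin until feature extraction (finishes hour 8). It runs from hour 8 to 8 + 2 = hour 10.
Nothing blocks data validation, so it runs from hour 0 to hour 1.
For train/test split: data validation (finishes hour 1); feature extraction (finishes hour 8). Taking the maximum gives a start of hour 8, and it finishes at 8 + 9 = hour 17.
After train/test split (finishes hour 17), hyperparameter sweep can start at hour 17 and finishes at hour 24.
For calibration: hyperparameter sweep (finishes hour 24); data validation (finishes hour 1, plus 1-hour gap → hour 2). Taking the maximum gives a start of hour 24, and it finishes at 24 + 9 = hour 33.
Model export needs all of calibration (finishes hour 33); train/test split (finishes hour 17). That puts its earliest start at hour 33; it finishes at 33 + 3 = hour 36.
All tasks are finished once the last one completes. Finish times: Data validation at 1, Feature extraction at 8, Train/test split at 17, Hyperparameter sweep at 24, Model training at 10, Calibration at 33, Model export at 36. The latest is hour 36.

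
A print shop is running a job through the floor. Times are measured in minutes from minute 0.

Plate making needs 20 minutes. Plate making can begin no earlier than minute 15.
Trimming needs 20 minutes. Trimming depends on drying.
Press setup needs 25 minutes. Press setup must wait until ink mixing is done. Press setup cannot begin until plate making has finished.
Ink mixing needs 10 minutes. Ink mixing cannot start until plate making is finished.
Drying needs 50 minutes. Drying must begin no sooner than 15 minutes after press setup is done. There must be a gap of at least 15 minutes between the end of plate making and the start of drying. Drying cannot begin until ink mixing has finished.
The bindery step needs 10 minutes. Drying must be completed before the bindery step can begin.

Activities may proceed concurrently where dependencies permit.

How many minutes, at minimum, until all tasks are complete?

After its own release at minute 15, plate making can start at minute 15 and finishes at minute 35.
Ink mixing waits on plate making (finishes minute 35), so it starts at minute 35 and finishes at 35 + 10 = minute 45.
Press setup needs all of ink mixing (finishes minute 45); plate making (finishes minute 35). That puts its earliest start at minute 45; it finishes at 45 + 25 = minute 70.
Drying has to wait for press setup (finishes minute 70, plus 15-minute gap → minute 85); plate making (finishes minute 35, plus 15-minute gap → minute 50); ink mixing (finishes minute 45). The latest of these is minute 85, so drying runs minute 85 to 85 + 50 = minute 135.
After drying (finishes minute 135), the bindery step can start at minute 135 and finishes at minute 145.
Trimming waits on drying (finishes minute 135), so it starts at minute 135 and finishes at 135 + 20 = minute 155.
All tasks are finished once the last one completes. Finish times: Plate making at 35, Ink mixing at 45, Press setup at 70, Drying at 135, Trimming at 155, The bindery step at 145. The latest is minute 155.

155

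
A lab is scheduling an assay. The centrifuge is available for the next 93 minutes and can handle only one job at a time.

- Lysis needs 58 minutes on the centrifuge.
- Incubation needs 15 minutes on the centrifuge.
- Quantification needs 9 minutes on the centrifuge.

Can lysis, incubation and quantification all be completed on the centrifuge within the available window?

Yes

Running back to back, the jobs need 58 + 15 + 9 = 82 minutes on the centrifuge.
Since 82 ≤ 93, they fit within the window.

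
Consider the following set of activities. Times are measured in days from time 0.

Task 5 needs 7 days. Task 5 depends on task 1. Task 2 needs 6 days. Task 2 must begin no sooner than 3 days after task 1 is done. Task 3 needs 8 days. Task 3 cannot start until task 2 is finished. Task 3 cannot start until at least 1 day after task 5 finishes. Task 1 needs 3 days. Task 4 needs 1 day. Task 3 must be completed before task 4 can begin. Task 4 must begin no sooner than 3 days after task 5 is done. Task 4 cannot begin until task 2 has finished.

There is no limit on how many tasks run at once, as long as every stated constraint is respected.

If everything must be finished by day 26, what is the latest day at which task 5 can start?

9

Task 4 has no dependents, so it just needs to finish by day 26. Starting by 26 − 1 = day 25 achieves that.
Task 3 feeds into task 4 (must start by day 25); so task 3 must finish by day 25 and therefore start by day 17.
For task 5: task 3 (must start by day 17, minus 1-day gap → day 16); task 4 (must start by day 25, minus 3-day gap → day 22). The most restrictive is day 16; with a 7-day duration, task 5 must start by day 9.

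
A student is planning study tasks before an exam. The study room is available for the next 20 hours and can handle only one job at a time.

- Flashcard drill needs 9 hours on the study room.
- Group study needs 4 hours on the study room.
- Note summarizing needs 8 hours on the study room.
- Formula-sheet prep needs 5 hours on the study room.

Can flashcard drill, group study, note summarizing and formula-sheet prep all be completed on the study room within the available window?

No

Running back to back, the jobs need 9 + 4 + 8 + 5 = 26 hours on the study room.
Since 26 > 20, they cannot all fit.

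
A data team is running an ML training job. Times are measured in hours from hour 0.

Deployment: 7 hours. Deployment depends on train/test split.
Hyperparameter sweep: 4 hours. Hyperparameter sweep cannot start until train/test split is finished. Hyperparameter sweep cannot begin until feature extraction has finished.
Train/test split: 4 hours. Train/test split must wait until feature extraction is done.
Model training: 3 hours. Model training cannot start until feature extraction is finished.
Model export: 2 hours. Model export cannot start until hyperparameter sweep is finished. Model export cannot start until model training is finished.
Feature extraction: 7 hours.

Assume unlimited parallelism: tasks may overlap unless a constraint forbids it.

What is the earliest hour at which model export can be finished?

17

Feature extraction can start immediately at hour 0; it finishes at hour 7.
After feature extraction (finishes hour 7), model training can start at hour 7 and finishes at hour 10.
After feature extraction (finishes hour 7), train/test split can start at hour 7 and finishes at hour 11.
Hyperparameter sweep has to wait for train/test split (finishes hour 11); feature extraction (finishes hour 7). The latest of these is hour 11, so hyperparameter sweep runs hour 11 to 11 + 4 = hour 15.
Model export cannot start until hyperparameter sweep (finishes hour 15); model training (finishes hour 10). The controlling bound is hour 15, so model export finishes at 15 + 2 = hour 17.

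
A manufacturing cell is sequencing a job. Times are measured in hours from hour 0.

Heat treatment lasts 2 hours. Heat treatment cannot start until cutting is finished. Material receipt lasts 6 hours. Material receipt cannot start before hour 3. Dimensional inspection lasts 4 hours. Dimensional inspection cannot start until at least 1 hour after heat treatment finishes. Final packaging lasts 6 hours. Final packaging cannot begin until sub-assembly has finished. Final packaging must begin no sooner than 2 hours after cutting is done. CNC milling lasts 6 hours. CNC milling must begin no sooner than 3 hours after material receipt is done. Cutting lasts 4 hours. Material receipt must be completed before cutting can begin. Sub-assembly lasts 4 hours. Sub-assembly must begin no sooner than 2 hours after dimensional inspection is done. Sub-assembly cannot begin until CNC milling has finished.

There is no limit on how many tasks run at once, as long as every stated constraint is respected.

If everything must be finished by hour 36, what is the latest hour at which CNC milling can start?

Final packaging has no dependents, so it just needs to finish by hour 36. Starting by 36 − 6 = hour 30 achieves that.
Since final packaging (must start by hour 30) depends on it, sub-assembly must finish by hour 30. Backing off its 4-hour duration gives a latest start of hour 26.
CNC milling feeds into sub-assembly (must start by hour 26); so CNC milling must finish by hour 26 and therefore start by hour 20.

20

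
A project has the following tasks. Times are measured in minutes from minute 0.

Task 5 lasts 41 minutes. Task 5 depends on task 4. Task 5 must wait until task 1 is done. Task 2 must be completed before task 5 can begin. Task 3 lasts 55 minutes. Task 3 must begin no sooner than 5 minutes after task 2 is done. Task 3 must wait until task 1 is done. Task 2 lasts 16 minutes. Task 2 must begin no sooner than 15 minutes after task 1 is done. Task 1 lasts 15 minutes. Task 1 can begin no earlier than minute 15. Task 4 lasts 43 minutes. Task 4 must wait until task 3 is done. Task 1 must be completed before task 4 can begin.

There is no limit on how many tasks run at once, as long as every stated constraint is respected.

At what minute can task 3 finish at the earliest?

After its own release at minute 15, task 1 can start at minute 15 and finishes at minute 30.
Task 2 waits on task 1 (finishes minute 30, plus 15-minute gap → minute 45), so it starts at minute 45 and finishes at 45 + 16 = minute 61.
Task 3 needs all of task 2 (finishes minute 61, plus 5-minute gap → minute 66); task 1 (finishes minute 30). That puts its earliest start at minute 66; it finishes at 66 + 55 = minute 121.

121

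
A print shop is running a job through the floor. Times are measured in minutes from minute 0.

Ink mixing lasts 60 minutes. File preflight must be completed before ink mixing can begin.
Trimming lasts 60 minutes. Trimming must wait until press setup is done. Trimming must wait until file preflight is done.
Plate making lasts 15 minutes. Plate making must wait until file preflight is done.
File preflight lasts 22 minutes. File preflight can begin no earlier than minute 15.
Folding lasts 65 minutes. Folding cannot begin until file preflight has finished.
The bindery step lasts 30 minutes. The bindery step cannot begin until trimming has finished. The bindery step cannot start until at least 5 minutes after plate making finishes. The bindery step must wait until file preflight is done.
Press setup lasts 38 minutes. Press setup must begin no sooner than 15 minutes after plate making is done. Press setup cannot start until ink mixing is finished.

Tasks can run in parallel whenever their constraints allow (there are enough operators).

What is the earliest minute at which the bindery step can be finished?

225

File preflight cannot begin until its own release at minute 15. It runs from minute 15 to 15 + 22 = minute 37.
Ink mixing waits on file preflight (finishes minute 37), so it starts at minute 37 and finishes at 37 + 60 = minute 97.
Plate making cannot begin until file preflight (finishes minute 37). It runs from minute 37 to 37 + 15 = minute 52.
For press setup: plate making (finishes minute 52, plus 15-minute gap → minute 67); ink mixing (finishes minute 97). Taking the maximum gives a start of minute 97, and it finishes at 97 + 38 = minute 135.
Trimming cannot start until press setup (finishes minute 135); file preflight (finishes minute 37). The controlling bound is minute 135, so trimming finishes at 135 + 60 = minute 195.
The bindery step cannot start until trimming (finishes minute 195); plate making (finishes minute 52, plus 5-minute gap → minute 57); file preflight (finishes minute 37). The controlling bound is minute 195, so the bindery step finishes at 195 + 30 = minute 225.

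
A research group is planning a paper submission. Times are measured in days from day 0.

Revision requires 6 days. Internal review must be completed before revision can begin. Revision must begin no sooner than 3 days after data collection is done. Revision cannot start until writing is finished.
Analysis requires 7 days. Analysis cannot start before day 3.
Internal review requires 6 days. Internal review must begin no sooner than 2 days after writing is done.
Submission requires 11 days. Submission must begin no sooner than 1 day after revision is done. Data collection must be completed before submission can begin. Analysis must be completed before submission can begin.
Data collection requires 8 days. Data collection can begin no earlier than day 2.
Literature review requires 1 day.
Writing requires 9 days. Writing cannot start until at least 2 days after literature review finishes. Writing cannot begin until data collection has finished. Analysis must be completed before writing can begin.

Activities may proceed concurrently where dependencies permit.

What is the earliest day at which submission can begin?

Analysis waits on its own release at day 3, so it starts at day 3 and finishes at 3 + 7 = day 10.
Data collection cannot begin until its own release at day 2. It runs from day 2 to 2 + 8 = day 10.
Nothing blocks literature review, so it runs from day 0 to day 1.
Writing cannot start until literature review (finishes day 1, plus 2-day gap → day 3); data collection (finishes day 10); analysis (finishes day 10). The controlling bound is day 10, so writing finishes at 10 + 9 = day 19.
Internal review cannot begin until writing (finishes day 19, plus 2-day gap → day 21). It runs from day 21 to 21 + 6 = day 27.
Revision has to wait for internal review (finishes day 27); data collection (finishes day 10, plus 3-day gap → day 13); writing (finishes day 19). The latest of these is day 27, so revision runs day 27 to 27 + 6 = day 33.
Submission waits on revision (finishes day 33, plus 1-day gap → day 34); data collection (finishes day 10); analysis (finishes day 10). The latest of these is day 34, which is the earliest submission can start.

34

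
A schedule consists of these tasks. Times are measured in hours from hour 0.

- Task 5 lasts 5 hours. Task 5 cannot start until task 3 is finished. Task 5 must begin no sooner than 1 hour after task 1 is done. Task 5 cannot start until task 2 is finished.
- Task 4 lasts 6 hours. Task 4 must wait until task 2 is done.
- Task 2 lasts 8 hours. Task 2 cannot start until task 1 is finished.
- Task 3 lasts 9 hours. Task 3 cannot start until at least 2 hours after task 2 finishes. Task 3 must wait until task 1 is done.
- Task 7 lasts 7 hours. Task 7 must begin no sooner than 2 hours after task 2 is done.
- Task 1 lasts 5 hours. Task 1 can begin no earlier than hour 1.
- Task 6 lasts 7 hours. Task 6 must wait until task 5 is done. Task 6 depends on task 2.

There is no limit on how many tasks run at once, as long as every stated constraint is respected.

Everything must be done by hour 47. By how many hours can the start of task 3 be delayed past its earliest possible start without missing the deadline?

After its own release at hour 1, task 1 can start at hour 1 and finishes at hour 6.
Task 2 waits on task 1 (finishes hour 6), so it starts at hour 6 and finishes at 6 + 8 = hour 14.
Task 3 has to wait for task 2 (finishes hour 14, plus 2-hour gap → hour 16); task 1 (finishes hour 6). The latest of these is hour 16, so task 3 runs hour 16 to 16 + 9 = hour 25.

Working backward from the deadline:
Task 6 must finish by hour 47; it takes 7 hours, so it must start by 47 − 7 = hour 40.
Task 5 has to be done before task 6 (must start by hour 40). That means finishing by hour 40, i.e. starting by 40 − 5 = hour 35.
Task 3 must finish before task 5 (must start by hour 35). With a 9-hour duration, task 3 must start by 35 − 9 = hour 26.
So task 3 can start as early as hour 16 and as late as hour 26, giving 26 − 16 = 10 hours of slack.

10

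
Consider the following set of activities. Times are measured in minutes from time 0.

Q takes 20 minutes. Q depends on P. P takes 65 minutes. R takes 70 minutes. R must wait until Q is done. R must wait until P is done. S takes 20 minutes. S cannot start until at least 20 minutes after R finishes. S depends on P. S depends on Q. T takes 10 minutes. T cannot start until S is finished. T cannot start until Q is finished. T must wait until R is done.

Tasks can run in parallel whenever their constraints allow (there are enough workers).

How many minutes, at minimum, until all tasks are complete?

205

Nothing blocks P, so it runs from minute 0 to minute 65.
Q waits on P (finishes minute 65), so it starts at minute 65 and finishes at 65 + 20 = minute 85.
R has to wait for Q (finishes minute 85); P (finishes minute 65). The latest of these is minute 85, so R runs minute 85 to 85 + 70 = minute 155.
S cannot start until R (finishes minute 155, plus 20-minute gap → minute 175); P (finishes minute 65); Q (finishes minute 85). The controlling bound is minute 175, so S finishes at 175 + 20 = minute 195.
T has to wait for S (finishes minute 195); Q (finishes minute 85); R (finishes minute 155). The latest of these is minute 195, so T runs minute 195 to 195 + 10 = minute 205.
All tasks are finished once the last one completes. Finish times: P at 65, Q at 85, R at 155, S at 195, T at 205. The latest is minute 205.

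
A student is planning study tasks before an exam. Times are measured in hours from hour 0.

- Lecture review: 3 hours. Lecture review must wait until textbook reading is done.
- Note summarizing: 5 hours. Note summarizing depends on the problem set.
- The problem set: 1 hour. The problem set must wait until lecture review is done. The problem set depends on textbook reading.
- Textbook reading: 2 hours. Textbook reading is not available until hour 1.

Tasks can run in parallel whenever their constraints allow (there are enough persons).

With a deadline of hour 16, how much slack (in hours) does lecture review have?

4

Textbook reading waits on its own release at hour 1, so it starts at hour 1 and finishes at 1 + 2 = hour 3.
Lecture review waits on textbook reading (finishes hour 3), so it starts at hour 3 and finishes at 3 + 3 = hour 6.

Working backward from the deadline:
Nothing follows note summarizing; the deadline of hour 16 is its only limit. It must start by 16 − 5 = hour 11.
The problem set feeds into note summarizing (must start by hour 11); so the problem set must finish by hour 11 and therefore start by hour 10.
Lecture review feeds into the problem set (must start by hour 10); so lecture review must finish by hour 10 and therefore start by hour 7.
So lecture review can start as early as hour 3 and as late as hour 7, giving 7 − 3 = 4 hours of slack.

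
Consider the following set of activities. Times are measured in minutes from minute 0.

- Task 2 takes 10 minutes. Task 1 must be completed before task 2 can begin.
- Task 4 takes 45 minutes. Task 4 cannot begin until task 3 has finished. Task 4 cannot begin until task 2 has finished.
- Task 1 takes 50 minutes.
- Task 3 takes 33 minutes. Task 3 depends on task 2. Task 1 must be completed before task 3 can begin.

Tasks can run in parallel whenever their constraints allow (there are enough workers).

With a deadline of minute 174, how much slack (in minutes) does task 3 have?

Task 1 has no prerequisites, so it starts at minute 0 and finishes at minute 50.
After task 1 (finishes minute 50), task 2 can start at minute 50 and finishes at minute 60.
Task 3 needs all of task 2 (finishes minute 60); task 1 (finishes minute 50). That puts its earliest start at minute 60; it finishes at 60 + 33 = minute 93.

Working backward from the deadline:
Task 4 must finish by minute 174; it takes 45 minutes, so it must start by 174 − 45 = minute 129.
Task 3 feeds into task 4 (must start by minute 129); so task 3 must finish by minute 129 and therefore start by minute 96.
So task 3 can start as early as minute 60 and as late as minute 96, giving 96 − 60 = 36 minutes of slack.

36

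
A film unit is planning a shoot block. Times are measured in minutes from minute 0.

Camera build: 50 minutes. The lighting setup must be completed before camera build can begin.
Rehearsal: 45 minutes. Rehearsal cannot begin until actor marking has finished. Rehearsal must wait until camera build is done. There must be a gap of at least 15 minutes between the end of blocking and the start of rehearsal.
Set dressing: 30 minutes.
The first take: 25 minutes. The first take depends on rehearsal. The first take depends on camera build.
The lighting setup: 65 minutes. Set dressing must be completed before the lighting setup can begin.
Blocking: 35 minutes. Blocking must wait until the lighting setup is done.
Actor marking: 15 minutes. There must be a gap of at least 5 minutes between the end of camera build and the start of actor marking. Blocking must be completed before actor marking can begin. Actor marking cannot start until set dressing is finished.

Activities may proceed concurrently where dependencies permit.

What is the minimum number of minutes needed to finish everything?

Set dressing has no prerequisites, so it starts at minute 0 and finishes at minute 30.
The lighting setup waits on set dressing (finishes minute 30), so it starts at minute 30 and finishes at 30 + 65 = minute 95.
Blocking waits on the lighting setup (finishes minute 95), so it starts at minute 95 and finishes at 95 + 35 = minute 130.
After the lighting setup (finishes minute 95), camera build can start at minute 95 and finishes at minute 145.
Actor marking cannot start until camera build (finishes minute 145, plus 5-minute gap → minute 150); blocking (finishes minute 130); set dressing (finishes minute 30). The controlling bound is minute 150, so actor marking finishes at 150 + 15 = minute 165.
Rehearsal cannot start until actor marking (finishes minute 165); camera build (finishes minute 145); blocking (finishes minute 130, plus 15-minute gap → minute 145). The controlling bound is minute 165, so rehearsal finishes at 165 + 45 = minute 210.
The first take has to wait for rehearsal (finishes minute 210); camera build (finishes minute 145). The latest of these is minute 210, so the first take runs minute 210 to 210 + 25 = minute 235.
All tasks are finished once the last one completes. Finish times: Set dressing at 30, The lighting setup at 95, Camera build at 145, Blocking at 130, Actor marking at 165, Rehearsal at 210, The first take at 235. The latest is minute 235.

235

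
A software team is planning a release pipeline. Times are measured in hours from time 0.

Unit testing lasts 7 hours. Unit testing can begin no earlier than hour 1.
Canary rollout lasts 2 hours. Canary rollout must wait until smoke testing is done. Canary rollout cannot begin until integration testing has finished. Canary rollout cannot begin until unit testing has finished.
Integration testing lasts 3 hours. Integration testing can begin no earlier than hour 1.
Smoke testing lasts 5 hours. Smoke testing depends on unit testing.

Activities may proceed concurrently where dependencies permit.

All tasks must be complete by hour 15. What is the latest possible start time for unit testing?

Canary rollout has no dependents, so it just needs to finish by hour 15. Starting by 15 − 2 = hour 13 achieves that.
Smoke testing has to be done before canary rollout (must start by hour 13). That means finishing by hour 13, i.e. starting by 13 − 5 = hour 8.
Unit testing must finish in time for smoke testing (must start by hour 8); canary rollout (must start by hour 13). The tightest is hour 8, so unit testing must start by 8 − 7 = hour 1.

1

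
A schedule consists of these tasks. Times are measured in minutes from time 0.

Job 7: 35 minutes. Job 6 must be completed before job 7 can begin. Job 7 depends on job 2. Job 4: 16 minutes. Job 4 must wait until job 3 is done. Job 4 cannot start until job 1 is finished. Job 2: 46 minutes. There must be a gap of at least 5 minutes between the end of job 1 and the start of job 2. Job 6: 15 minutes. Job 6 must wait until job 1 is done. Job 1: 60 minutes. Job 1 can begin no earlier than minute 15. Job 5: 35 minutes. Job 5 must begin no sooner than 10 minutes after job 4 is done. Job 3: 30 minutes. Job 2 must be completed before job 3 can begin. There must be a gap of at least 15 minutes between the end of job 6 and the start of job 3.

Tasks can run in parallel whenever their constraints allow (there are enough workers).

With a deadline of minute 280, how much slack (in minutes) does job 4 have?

63

Job 1 cannot begin until its own release at minute 15. It runs from minute 15 to 15 + 60 = minute 75.
Job 6 cannot begin until job 1 (finishes minute 75). It runs from minute 75 to 75 + 15 = minute 90.
After job 1 (finishes minute 75, plus 5-minute gap → minute 80), job 2 can start at minute 80 and finishes at minute 126.
Job 3 needs all of job 2 (finishes minute 126); job 6 (finishes minute 90, plus 15-minute gap → minute 105). That puts its earliest start at minute 126; it finishes at 126 + 30 = minute 156.
Job 4 needs all of job 3 (finishes minute 156); job 1 (finishes minute 75). That puts its earliest start at minute 156; it finishes at 156 + 16 = minute 172.

Working backward from the deadline:
Job 5 must finish by minute 280; it takes 35 minutes, so it must start by 280 − 35 = minute 245.
Since job 5 (must start by minute 245, minus 10-minute gap → minute 235) depends on it, job 4 must finish by minute 235. Backing off its 16-minute duration gives a latest start of minute 219.
So job 4 can start as early as minute 156 and as late as minute 219, giving 219 − 156 = 63 minutes of slack.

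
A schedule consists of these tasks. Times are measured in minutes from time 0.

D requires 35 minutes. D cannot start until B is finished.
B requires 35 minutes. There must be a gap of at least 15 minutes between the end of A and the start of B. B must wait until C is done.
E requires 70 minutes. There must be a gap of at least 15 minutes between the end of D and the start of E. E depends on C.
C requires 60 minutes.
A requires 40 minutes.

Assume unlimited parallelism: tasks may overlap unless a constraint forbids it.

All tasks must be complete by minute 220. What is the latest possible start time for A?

10

E has no dependents, so it just needs to finish by minute 220. Starting by 220 − 70 = minute 150 achieves that.
D must finish before E (must start by minute 150, minus 15-minute gap → minute 135). With a 35-minute duration, D must start by 135 − 35 = minute 100.
Since D (must start by minute 100) depends on it, B must finish by minute 100. Backing off its 35-minute duration gives a latest start of minute 65.
A feeds into B (must start by minute 65, minus 15-minute gap → minute 50); so A must finish by minute 50 and therefore start by minute 10.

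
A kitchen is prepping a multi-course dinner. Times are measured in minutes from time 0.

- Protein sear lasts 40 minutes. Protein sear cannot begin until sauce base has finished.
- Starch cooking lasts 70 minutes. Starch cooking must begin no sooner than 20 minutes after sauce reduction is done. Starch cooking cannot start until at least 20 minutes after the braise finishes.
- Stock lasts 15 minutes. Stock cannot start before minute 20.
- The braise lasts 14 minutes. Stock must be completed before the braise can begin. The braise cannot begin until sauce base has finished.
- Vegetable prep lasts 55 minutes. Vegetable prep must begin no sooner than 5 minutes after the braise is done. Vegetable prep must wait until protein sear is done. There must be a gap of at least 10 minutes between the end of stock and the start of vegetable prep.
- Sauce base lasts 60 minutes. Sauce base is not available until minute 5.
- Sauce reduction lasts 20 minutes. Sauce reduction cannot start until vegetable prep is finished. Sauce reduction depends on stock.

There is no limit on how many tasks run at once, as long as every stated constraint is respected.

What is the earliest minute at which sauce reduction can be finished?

180

After its own release at minute 5, sauce base can start at minute 5 and finishes at minute 65.
After sauce base (finishes minute 65), protein sear can start at minute 65 and finishes at minute 105.
Stock cannot begin until its own release at minute 20. It runs from minute 20 to 20 + 15 = minute 35.
For the braise: stock (finishes minute 35); sauce base (finishes minute 65). Taking the maximum gives a start of minute 65, and it finishes at 65 + 14 = minute 79.
Vegetable prep has to wait for the braise (finishes minute 79, plus 5-minute gap → minute 84); protein sear (finishes minute 105); stock (finishes minute 35, plus 10-minute gap → minute 45). The latest of these is minute 105, so vegetable prep runs minute 105 to 105 + 55 = minute 160.
For sauce reduction: vegetable prep (finishes minute 160); stock (finishes minute 35). Taking the maximum gives a start of minute 160, and it finishes at 160 + 20 = minute 180.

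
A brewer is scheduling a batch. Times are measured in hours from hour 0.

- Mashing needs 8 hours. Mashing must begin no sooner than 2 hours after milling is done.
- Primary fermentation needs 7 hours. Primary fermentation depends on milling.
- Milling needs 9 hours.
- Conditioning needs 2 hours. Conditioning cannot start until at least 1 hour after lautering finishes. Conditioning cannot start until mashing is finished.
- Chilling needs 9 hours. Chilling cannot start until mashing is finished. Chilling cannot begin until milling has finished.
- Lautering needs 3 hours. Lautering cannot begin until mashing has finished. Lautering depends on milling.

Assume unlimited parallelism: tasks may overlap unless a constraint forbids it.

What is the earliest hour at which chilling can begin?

Milling can start immediately at hour 0; it finishes at hour 9.
After milling (finishes hour 9, plus 2-hour gap → hour 11), mashing can start at hour 11 and finishes at hour 19.
Chilling waits on mashing (finishes hour 19); milling (finishes hour 9). The latest of these is hour 19, which is the earliest chilling can start.

19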